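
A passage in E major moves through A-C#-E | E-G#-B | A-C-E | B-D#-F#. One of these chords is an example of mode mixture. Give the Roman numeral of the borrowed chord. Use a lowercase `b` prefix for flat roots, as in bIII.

iv

E major has the diatonic set E, F#m, G#m, A, B, C#m, D#dim. Of the given chords, A–C#–E = A, E–G#–B = E and B–D#–F# = B are diatonic. A–C–E is not: scale degree 4 in E major carries A (IV). In E minor the chord on that degree is Am, so here it functions as iv, borrowed from the parallel minor.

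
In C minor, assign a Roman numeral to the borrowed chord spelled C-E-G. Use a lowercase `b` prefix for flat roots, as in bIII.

C is scale degree 1 in C minor. Diatonically C minor has Cm (i) on that degree; C–E–G is instead the major chord native to C major, so it takes the label I.

I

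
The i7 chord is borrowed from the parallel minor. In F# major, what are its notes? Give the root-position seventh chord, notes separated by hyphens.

The root, F#, is scale degree 1 — the same note in F# major and F# minor; only the chord quality changes. In F# minor the chord on F# is F#–A–C#–E.

F#-A-C#-E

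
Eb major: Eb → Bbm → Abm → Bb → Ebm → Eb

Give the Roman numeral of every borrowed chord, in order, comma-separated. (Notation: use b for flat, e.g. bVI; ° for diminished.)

v, iv, i

The diatonic triads in Eb major are Eb, Fm, Gm, Ab, Bb, Cm, Ddim. Of the given chords, Eb and Bb are diatonic. Bbm (Bb–Db–F) doesn't fit — on degree 5 Eb major would have Bb (V). Bbm is the degree-5 chord of Eb minor, so it is the borrowed v. Abm (Ab–Cb–Eb) doesn't fit — on degree 4 Eb major would have Ab (IV). Abm is the degree-4 chord of Eb minor, so it is the borrowed iv. Ebm (Eb–Gb–Bb) doesn't fit — on degree 1 Eb major would have Eb (I). Ebm is the degree-1 chord of Eb minor, so it is the borrowed i.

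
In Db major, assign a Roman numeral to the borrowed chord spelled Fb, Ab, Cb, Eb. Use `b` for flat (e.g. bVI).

bIIImaj7

The root Fb is the lowered 3rd scale degree — diatonically Db major has F there. Fb–Ab–Cb–Eb is a major-seventh chord — the form found in Db minor, not the diatonic iii (Fm). Borrowed into Db major it is written bIIImaj7.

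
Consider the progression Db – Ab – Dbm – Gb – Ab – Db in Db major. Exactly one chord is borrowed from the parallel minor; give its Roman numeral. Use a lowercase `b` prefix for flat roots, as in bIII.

In Db major the diatonic chords are Db, Ebm, Fm, Gb, Ab, Bbm, Cdim. Db, Ab and Gb all belong to that set. Dbm (Db–Fb–Ab) doesn't fit — on degree 1 Db major would have Db (I). Dbm is the degree-1 chord of Db minor, so it is the borrowed i.

i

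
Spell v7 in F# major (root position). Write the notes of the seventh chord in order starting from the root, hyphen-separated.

C#-E-G#-B

The root, C#, is scale degree 5 — the same note in F# major and F# minor; only the chord quality changes. In F# minor the chord on C# is C#–E–G#–B.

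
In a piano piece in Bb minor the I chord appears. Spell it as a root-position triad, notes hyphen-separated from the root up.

Bb-D-F

The root, Bb, is scale degree 1 — the same note in Bb minor and Bb major; only the chord quality changes. Stacking thirds in Bb major on Bb gives Bb–D–F.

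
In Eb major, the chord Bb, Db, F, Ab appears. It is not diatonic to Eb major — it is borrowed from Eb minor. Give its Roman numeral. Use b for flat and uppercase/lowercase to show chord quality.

v7

The root Bb is the diatonic 5th degree of Eb major; the borrowing shows in the chord quality. Diatonically Eb major has Bb (V) on that degree; Bb–Db–F–Ab is instead the minor-seventh chord native to Eb minor, so it takes the label v7.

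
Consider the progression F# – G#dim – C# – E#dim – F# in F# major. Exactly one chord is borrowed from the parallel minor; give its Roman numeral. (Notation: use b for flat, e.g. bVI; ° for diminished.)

F# major has the diatonic set F#, G#m, A#m, B, C#, D#m, E#dim. F#, C# and E#dim all belong to that set. But G#dim (G#–B–D) is foreign: the diatonic ii on degree 2 is G#m, whereas G#dim comes from F# minor. It is labeled ii°.

ii°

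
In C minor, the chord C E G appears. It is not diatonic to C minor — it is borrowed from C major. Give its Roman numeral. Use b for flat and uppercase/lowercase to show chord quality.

I

C is scale degree 1 in C minor. Diatonically C minor has Cm (i) on that degree; C–E–G is instead the major chord native to C major, so it takes the label I.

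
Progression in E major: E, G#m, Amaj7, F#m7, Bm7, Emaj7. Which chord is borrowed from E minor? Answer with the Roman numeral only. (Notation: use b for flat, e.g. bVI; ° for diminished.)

v7

In E major the diatonic chords are E, F#m, G#m, A, B, C#m, D#dim. E, G#m, Amaj7, F#m7 and Emaj7 are all diatonic. Bm7 (B–D–F#–A) doesn't fit — on degree 5 E major would have B (V). Bm7 is the degree-5 chord of E minor, so it is the borrowed v7.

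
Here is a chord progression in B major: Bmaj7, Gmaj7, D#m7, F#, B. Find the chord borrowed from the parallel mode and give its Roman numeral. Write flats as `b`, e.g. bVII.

The diatonic triads in B major are B, C#m, D#m, E, F#, G#m, A#dim. Of the given chords, Bmaj7, D#m7, F# and B are diatonic. Gmaj7 (G–B–D–F#) is not: scale degree 6 in B major carries G#m (vi). In B minor the chord on that degree is Gmaj7, so here it functions as bVImaj7, borrowed from the parallel minor.

bVImaj7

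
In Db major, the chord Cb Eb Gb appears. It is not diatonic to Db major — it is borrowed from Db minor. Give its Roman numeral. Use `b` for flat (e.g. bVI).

Cb is the lowered form of scale degree 7 in Db major (the diatonic degree 7 is C). Diatonically Db major has Cdim (vii°) on that degree; Cb–Eb–Gb is instead the major chord native to Db minor, so it takes the label bVII.

bVII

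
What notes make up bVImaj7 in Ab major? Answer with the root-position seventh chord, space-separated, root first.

Fb Ab Cb Eb

The root of bVImaj7 is the lowered 6th degree: F becomes Fb. Building the major-seventh chord from the parallel minor on Fb: Fb–Ab–Cb–Eb.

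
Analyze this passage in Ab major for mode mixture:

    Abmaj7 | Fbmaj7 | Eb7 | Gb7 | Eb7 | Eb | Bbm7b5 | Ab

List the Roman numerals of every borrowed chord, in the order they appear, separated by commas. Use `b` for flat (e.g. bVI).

The diatonic triads in Ab major are Ab, Bbm, Cm, Db, Eb, Fm, Gdim. Of the given chords, Abmaj7, Eb7, Eb and Ab are diatonic. Fbmaj7 (Fb–Ab–Cb–Eb) doesn't fit — on degree 6 Ab major would have Fm (vi). Fbmaj7 is the degree-6 chord of Ab minor, so it is the borrowed bVImaj7. But Gb7 (Gb–Bb–Db–Fb) is foreign: the diatonic vii° on degree 7 is Gdim, whereas Gb7 comes from Ab minor. It is labeled bVII7. But Bbm7b5 (Bb–Db–Fb–Ab) is foreign: the diatonic ii on degree 2 is Bbm, whereas Bbm7b5 comes from Ab minor. It is labeled iiø7.

bVImaj7, bVII7, iiø7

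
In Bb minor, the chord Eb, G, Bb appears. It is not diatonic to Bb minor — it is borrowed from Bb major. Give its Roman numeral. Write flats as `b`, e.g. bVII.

Eb is scale degree 4 in Bb minor. The diatonic chord on degree 4 would be Ebm (iv), but Eb–G–Bb is the major chord from Bb major. As a borrowed chord it is labeled IV.

IV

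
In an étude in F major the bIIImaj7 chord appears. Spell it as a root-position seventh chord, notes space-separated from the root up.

Ab C Eb G

Scale degree 3 in F major is A. bIIImaj7 uses the lowered form, Ab, taken from F minor. Stacking thirds in F minor on Ab gives Ab–C–Eb–G.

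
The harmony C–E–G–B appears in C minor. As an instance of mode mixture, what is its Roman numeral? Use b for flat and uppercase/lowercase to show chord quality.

The root C is the diatonic 1st degree of C minor; the borrowing shows in the chord quality. C–E–G–B is a major-seventh chord — the form found in C major, not the diatonic i (Cm). Borrowed into C minor it is written Imaj7.

Imaj7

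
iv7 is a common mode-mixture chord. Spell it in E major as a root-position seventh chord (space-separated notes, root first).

iv7 is built on scale degree 4, which is A in both E major and its parallel. Building the minor-seventh chord from the parallel minor on A: A–C–E–G.

A C E G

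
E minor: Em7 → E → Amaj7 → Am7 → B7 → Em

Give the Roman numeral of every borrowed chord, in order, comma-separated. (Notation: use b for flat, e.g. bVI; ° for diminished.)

E minor has the diatonic set Em, F#dim, G, Am, B, C, D (with V from harmonic minor). Em7, Am7, B7 and Em all belong to that set. E (E–G#–B) is not: scale degree 1 in E minor carries Em (i). In E major the chord on that degree is E, so here it functions as I, borrowed from the parallel major. Amaj7 (A–C#–E–G#) is not: scale degree 4 in E minor carries Am (iv). In E major the chord on that degree is Amaj7, so here it functions as IVmaj7, borrowed from the parallel major.

I, IVmaj7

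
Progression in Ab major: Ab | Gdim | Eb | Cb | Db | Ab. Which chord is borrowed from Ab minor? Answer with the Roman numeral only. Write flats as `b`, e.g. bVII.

bIII

Ab major has the diatonic set Ab, Bbm, Cm, Db, Eb, Fm, Gdim. Ab, Gdim, Eb and Db are all diatonic. But Cb (Cb–Eb–Gb) is foreign: the diatonic iii on degree 3 is Cm, whereas Cb comes from Ab minor. It is labeled bIII.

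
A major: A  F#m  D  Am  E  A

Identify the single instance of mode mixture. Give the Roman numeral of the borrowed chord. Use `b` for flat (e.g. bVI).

A major has the diatonic set A, Bm, C#m, D, E, F#m, G#dim. Of the given chords, A, F#m, D and E are diatonic. Am (A–C–E) is not: scale degree 1 in A major carries A (I). In A minor the chord on that degree is Am, so here it functions as i, borrowed from the parallel minor.

i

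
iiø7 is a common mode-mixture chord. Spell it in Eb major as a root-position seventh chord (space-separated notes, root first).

F Ab Cb Eb

The root, F, is scale degree 2 — the same note in Eb major and Eb minor; only the chord quality changes. Building the half-diminished-seventh chord from the parallel minor on F: F–Ab–Cb–Eb.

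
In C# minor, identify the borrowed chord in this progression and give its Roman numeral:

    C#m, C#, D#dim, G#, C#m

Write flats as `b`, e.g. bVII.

I

In C# minor (with V from harmonic minor) the diatonic chords are C#m, D#dim, E, F#m, G#, A, B. Of the given chords, C#m, D#dim and G# are diatonic. C# (C#–E#–G#) doesn't fit — on degree 1 C# minor would have C#m (i). C# is the degree-1 chord of C# major, so it is the borrowed I.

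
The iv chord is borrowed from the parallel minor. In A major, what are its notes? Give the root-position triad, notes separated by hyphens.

The root, D, is scale degree 4 — the same note in A major and A minor; only the chord quality changes. Building the minor chord from the parallel minor on D: D–F–A.

D-F-A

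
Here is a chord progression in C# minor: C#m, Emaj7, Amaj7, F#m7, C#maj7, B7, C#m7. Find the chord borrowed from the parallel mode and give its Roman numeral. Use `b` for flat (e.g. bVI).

Imaj7

C# minor has the diatonic set C#m, D#dim, E, F#m, G#, A, B (with V from harmonic minor). C#m, Emaj7, Amaj7, F#m7, B7 and C#m7 are all diatonic. C#maj7 (C#–E#–G#–B#) is not: scale degree 1 in C# minor carries C#m (i). In C# major the chord on that degree is C#maj7, so here it functions as Imaj7, borrowed from the parallel major.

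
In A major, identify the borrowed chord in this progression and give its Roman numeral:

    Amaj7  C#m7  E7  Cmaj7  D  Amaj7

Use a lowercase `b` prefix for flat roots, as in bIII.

bIIImaj7

The diatonic triads in A major are A, Bm, C#m, D, E, F#m, G#dim. Amaj7, C#m7, E7 and D are all diatonic. But Cmaj7 (C–E–G–B) is foreign: the diatonic iii on degree 3 is C#m, whereas Cmaj7 comes from A minor. It is labeled bIIImaj7.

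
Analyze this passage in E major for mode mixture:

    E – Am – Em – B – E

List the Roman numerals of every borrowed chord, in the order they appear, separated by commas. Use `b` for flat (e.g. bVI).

iv, i

E major has the diatonic set E, F#m, G#m, A, B, C#m, D#dim. E and B are both diatonic. Am (A–C–E) doesn't fit — on degree 4 E major would have A (IV). Am is the degree-4 chord of E minor, so it is the borrowed iv. Em (E–G–B) doesn't fit — on degree 1 E major would have E (I). Em is the degree-1 chord of E minor, so it is the borrowed i.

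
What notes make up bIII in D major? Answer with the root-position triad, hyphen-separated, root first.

bIII is built on the lowered scale degree 3. In D major degree 3 is F#; lowered it becomes F. In D minor the chord on F is F–A–C.

F-A-C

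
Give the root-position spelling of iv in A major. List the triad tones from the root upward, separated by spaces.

iv is built on scale degree 4, which is D in both A major and its parallel. In A minor the chord on D is D–F–A.

D F A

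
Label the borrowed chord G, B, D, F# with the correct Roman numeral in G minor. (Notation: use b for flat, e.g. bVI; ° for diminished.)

Imaj7

G is scale degree 1 in G minor. The diatonic chord on degree 1 would be Gm (i), but G–B–D–F# is the major-seventh chord from G major. As a borrowed chord it is labeled Imaj7.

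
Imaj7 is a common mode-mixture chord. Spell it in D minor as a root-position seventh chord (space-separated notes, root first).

The root, D, is scale degree 1 — the same note in D minor and D major; only the chord quality changes. In D major the chord on D is D–F#–A–C#.

D F# A C#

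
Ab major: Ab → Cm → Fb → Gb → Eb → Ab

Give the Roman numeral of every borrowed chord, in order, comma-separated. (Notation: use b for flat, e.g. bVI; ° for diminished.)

bVI, bVII

Ab major has the diatonic set Ab, Bbm, Cm, Db, Eb, Fm, Gdim. Ab, Cm and Eb are all diatonic. But Fb (Fb–Ab–Cb) is foreign: the diatonic vi on degree 6 is Fm, whereas Fb comes from Ab minor. It is labeled bVI. Gb (Gb–Bb–Db) doesn't fit — on degree 7 Ab major would have Gdim (vii°). Gb is the degree-7 chord of Ab minor, so it is the borrowed bVII.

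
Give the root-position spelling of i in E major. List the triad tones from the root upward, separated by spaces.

E G B

The root, E, is scale degree 1 — the same note in E major and E minor; only the chord quality changes. Stacking thirds in E minor on E gives E–G–B.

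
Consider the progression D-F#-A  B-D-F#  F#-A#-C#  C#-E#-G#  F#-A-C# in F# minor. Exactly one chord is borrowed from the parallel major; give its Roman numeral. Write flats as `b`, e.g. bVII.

I

The diatonic triads in F# minor (with V from harmonic minor) are F#m, G#dim, A, Bm, C#, D, E. D–F#–A = D, B–D–F# = Bm, C#–E#–G# = C# and F#–A–C# = F#m all belong to that set. F#–A#–C# doesn't fit — on degree 1 F# minor would have F#m (i). F# is the degree-1 chord of F# major, so it is the borrowed I.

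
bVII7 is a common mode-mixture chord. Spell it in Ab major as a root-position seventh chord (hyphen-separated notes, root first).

Gb-Bb-Db-Fb

bVII7 is built on the lowered scale degree 7. In Ab major degree 7 is G; lowered it becomes Gb. Building the dominant-seventh chord from the parallel minor on Gb: Gb–Bb–Db–Fb.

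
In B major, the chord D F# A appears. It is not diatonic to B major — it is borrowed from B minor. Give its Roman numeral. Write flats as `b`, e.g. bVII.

bIII

D is the lowered form of scale degree 3 in B major (the diatonic degree 3 is D#). Diatonically B major has D#m (iii) on that degree; D–F#–A is instead the major chord native to B minor, so it takes the label bIII.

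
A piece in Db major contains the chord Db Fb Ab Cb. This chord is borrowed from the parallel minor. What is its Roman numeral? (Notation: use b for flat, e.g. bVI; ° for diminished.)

i7

The root Db is the diatonic 1st degree of Db major; the borrowing shows in the chord quality. The diatonic chord on degree 1 would be Db (I), but Db–Fb–Ab–Cb is the minor-seventh chord from Db minor. As a borrowed chord it is labeled i7.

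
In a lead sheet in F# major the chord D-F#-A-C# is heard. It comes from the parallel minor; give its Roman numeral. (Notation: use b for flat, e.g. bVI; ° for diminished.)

bVImaj7

The root D is the lowered 6th scale degree — diatonically F# major has D# there. D–F#–A–C# is a major-seventh chord — the form found in F# minor, not the diatonic vi (D#m). Borrowed into F# major it is written bVImaj7.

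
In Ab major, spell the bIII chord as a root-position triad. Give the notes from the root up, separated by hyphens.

bIII is built on the lowered scale degree 3. In Ab major degree 3 is C; lowered it becomes Cb. Stacking thirds in Ab minor on Cb gives Cb–Eb–Gb.

Cb-Eb-Gb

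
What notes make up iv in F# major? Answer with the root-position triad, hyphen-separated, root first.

B-D-F#

iv is built on scale degree 4, which is B in both F# major and its parallel. Stacking thirds in F# minor on B gives B–D–F#.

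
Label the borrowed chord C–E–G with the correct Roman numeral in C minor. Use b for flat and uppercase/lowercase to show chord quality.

I

The root C is the diatonic 1st degree of C minor; the borrowing shows in the chord quality. The diatonic chord on degree 1 would be Cm (i), but C–E–G is the major chord from C major. As a borrowed chord it is labeled I.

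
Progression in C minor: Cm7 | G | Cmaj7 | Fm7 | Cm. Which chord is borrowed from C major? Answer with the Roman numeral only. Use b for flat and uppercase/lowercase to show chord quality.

The diatonic triads in C minor (with V from harmonic minor) are Cm, Ddim, Eb, Fm, G, Ab, Bb. Cm7, G, Fm7 and Cm are all diatonic. Cmaj7 (C–E–G–B) doesn't fit — on degree 1 C minor would have Cm (i). Cmaj7 is the degree-1 chord of C major, so it is the borrowed Imaj7.

Imaj7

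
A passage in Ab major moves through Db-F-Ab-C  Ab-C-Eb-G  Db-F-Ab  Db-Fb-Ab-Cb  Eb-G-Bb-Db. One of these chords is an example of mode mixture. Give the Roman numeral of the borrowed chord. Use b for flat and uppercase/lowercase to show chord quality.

Ab major has the diatonic set Ab, Bbm, Cm, Db, Eb, Fm, Gdim. Of the given chords, Db–F–Ab–C = Dbmaj7, Ab–C–Eb–G = Abmaj7, Db–F–Ab = Db and Eb–G–Bb–Db = Eb7 are diatonic. Db–Fb–Ab–Cb doesn't fit — on degree 4 Ab major would have Db (IV). Dbm7 is the degree-4 chord of Ab minor, so it is the borrowed iv7.

iv7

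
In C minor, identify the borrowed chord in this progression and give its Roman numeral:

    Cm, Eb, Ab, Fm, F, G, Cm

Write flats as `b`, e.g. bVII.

The diatonic triads in C minor (with V from harmonic minor) are Cm, Ddim, Eb, Fm, G, Ab, Bb. Cm, Eb, Ab, Fm and G are all diatonic. F (F–A–C) is not: scale degree 4 in C minor carries Fm (iv). In C major the chord on that degree is F, so here it functions as IV, borrowed from the parallel major.

IV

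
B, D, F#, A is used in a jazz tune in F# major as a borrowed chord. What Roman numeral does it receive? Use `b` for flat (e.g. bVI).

The root B is the diatonic 4th degree of F# major; the borrowing shows in the chord quality. B–D–F#–A is a minor-seventh chord — the form found in F# minor, not the diatonic IV (B). Borrowed into F# major it is written iv7.

iv7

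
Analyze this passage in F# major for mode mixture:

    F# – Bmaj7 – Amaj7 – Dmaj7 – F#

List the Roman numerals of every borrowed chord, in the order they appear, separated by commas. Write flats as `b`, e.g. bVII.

In F# major the diatonic chords are F#, G#m, A#m, B, C#, D#m, E#dim. F# and Bmaj7 are both diatonic. Amaj7 (A–C#–E–G#) is not: scale degree 3 in F# major carries A#m (iii). In F# minor the chord on that degree is Amaj7, so here it functions as bIIImaj7, borrowed from the parallel minor. Dmaj7 (D–F#–A–C#) is not: scale degree 6 in F# major carries D#m (vi). In F# minor the chord on that degree is Dmaj7, so here it functions as bVImaj7, borrowed from the parallel minor.

bIIImaj7, bVImaj7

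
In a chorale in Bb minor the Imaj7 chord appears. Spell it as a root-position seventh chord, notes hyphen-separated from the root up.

Bb-D-F-A

Imaj7 is built on scale degree 1, which is Bb in both Bb minor and its parallel. In Bb major the chord on Bb is Bb–D–F–A.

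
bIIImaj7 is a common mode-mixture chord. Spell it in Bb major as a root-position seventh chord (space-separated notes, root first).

Db F Ab C

bIIImaj7 is built on the lowered scale degree 3. In Bb major degree 3 is D; lowered it becomes Db. In Bb minor the chord on Db is Db–F–Ab–C.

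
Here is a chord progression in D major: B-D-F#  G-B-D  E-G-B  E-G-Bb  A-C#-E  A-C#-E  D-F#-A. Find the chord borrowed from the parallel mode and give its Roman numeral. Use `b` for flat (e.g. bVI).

ii°

The diatonic triads in D major are D, Em, F#m, G, A, Bm, C#dim. Of the given chords, B–D–F# = Bm, G–B–D = G, E–G–B = Em, A–C#–E = A and D–F#–A = D are diatonic. E–G–Bb doesn't fit — on degree 2 D major would have Em (ii). Edim is the degree-2 chord of D minor, so it is the borrowed ii°.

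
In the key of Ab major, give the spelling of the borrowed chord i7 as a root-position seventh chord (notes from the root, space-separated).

Ab Cb Eb Gb

The root, Ab, is scale degree 1 — the same note in Ab major and Ab minor; only the chord quality changes. In Ab minor the chord on Ab is Ab–Cb–Eb–Gb.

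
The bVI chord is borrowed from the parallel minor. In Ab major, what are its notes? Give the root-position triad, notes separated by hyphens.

Fb-Ab-Cb

bVI is built on the lowered scale degree 6. In Ab major degree 6 is F; lowered it becomes Fb. Building the major chord from the parallel minor on Fb: Fb–Ab–Cb.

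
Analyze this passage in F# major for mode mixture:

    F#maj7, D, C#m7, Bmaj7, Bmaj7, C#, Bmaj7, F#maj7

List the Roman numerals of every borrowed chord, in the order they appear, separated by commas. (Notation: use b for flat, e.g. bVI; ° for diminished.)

bVI, v7

In F# major the diatonic chords are F#, G#m, A#m, B, C#, D#m, E#dim. F#maj7, Bmaj7 and C# all belong to that set. But D (D–F#–A) is foreign: the diatonic vi on degree 6 is D#m, whereas D comes from F# minor. It is labeled bVI. But C#m7 (C#–E–G#–B) is foreign: the diatonic V on degree 5 is C#, whereas C#m7 comes from F# minor. It is labeled v7.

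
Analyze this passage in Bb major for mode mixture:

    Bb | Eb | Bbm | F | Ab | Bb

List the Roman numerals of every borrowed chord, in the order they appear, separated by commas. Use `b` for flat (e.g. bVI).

The diatonic triads in Bb major are Bb, Cm, Dm, Eb, F, Gm, Adim. Bb, Eb and F all belong to that set. But Bbm (Bb–Db–F) is foreign: the diatonic I on degree 1 is Bb, whereas Bbm comes from Bb minor. It is labeled i. Ab (Ab–C–Eb) is not: scale degree 7 in Bb major carries Adim (vii°). In Bb minor the chord on that degree is Ab, so here it functions as bVII, borrowed from the parallel minor.

i, bVII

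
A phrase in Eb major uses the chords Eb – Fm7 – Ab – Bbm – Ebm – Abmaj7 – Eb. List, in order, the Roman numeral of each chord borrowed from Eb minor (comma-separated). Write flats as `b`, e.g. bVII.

v, i

In Eb major the diatonic chords are Eb, Fm, Gm, Ab, Bb, Cm, Ddim. Of the given chords, Eb, Fm7, Ab and Abmaj7 are diatonic. Bbm (Bb–Db–F) is not: scale degree 5 in Eb major carries Bb (V). In Eb minor the chord on that degree is Bbm, so here it functions as v, borrowed from the parallel minor. Ebm (Eb–Gb–Bb) doesn't fit — on degree 1 Eb major would have Eb (I). Ebm is the degree-1 chord of Eb minor, so it is the borrowed i.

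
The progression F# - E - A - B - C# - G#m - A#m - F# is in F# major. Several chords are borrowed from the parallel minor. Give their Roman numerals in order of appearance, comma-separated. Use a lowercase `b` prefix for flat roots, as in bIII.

bVII, bIII

F# major has the diatonic set F#, G#m, A#m, B, C#, D#m, E#dim. F#, B, C#, G#m and A#m are all diatonic. E (E–G#–B) is not: scale degree 7 in F# major carries E#dim (vii°). In F# minor the chord on that degree is E, so here it functions as bVII, borrowed from the parallel minor. A (A–C#–E) doesn't fit — on degree 3 F# major would have A#m (iii). A is the degree-3 chord of F# minor, so it is the borrowed bIII.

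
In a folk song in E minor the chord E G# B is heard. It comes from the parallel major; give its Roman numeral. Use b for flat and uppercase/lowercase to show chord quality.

E is scale degree 1 in E minor. E–G#–B is a major chord — the form found in E major, not the diatonic i (Em). Borrowed into E minor it is written I.

I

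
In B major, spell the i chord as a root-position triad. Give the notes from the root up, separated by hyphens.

B-D-F#

The root, B, is scale degree 1 — the same note in B major and B minor; only the chord quality changes. Stacking thirds in B minor on B gives B–D–F#.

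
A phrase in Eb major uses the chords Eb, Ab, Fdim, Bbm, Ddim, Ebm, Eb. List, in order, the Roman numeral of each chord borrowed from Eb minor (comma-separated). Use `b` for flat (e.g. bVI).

Eb major has the diatonic set Eb, Fm, Gm, Ab, Bb, Cm, Ddim. Of the given chords, Eb, Ab and Ddim are diatonic. Fdim (F–Ab–Cb) doesn't fit — on degree 2 Eb major would have Fm (ii). Fdim is the degree-2 chord of Eb minor, so it is the borrowed ii°. Bbm (Bb–Db–F) doesn't fit — on degree 5 Eb major would have Bb (V). Bbm is the degree-5 chord of Eb minor, so it is the borrowed v. But Ebm (Eb–Gb–Bb) is foreign: the diatonic I on degree 1 is Eb, whereas Ebm comes from Eb minor. It is labeled i.

ii°, v, i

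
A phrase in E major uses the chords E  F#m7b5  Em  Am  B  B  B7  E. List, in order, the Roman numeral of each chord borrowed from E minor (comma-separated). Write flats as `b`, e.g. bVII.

E major has the diatonic set E, F#m, G#m, A, B, C#m, D#dim. Of the given chords, E, B and B7 are diatonic. But F#m7b5 (F#–A–C–E) is foreign: the diatonic ii on degree 2 is F#m, whereas F#m7b5 comes from E minor. It is labeled iiø7. But Em (E–G–B) is foreign: the diatonic I on degree 1 is E, whereas Em comes from E minor. It is labeled i. Am (A–C–E) doesn't fit — on degree 4 E major would have A (IV). Am is the degree-4 chord of E minor, so it is the borrowed iv.

iiø7, i, iv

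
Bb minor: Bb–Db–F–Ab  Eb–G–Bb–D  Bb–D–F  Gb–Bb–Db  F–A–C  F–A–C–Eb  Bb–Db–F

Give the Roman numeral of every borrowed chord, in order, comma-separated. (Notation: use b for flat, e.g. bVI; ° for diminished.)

In Bb minor (with V from harmonic minor) the diatonic chords are Bbm, Cdim, Db, Ebm, F, Gb, Ab. Of the given chords, Bb–Db–F–Ab = Bbm7, Gb–Bb–Db = Gb, F–A–C = F, F–A–C–Eb = F7 and Bb–Db–F = Bbm are diatonic. Eb–G–Bb–D doesn't fit — on degree 4 Bb minor would have Ebm (iv). Ebmaj7 is the degree-4 chord of Bb major, so it is the borrowed IVmaj7. Bb–D–F is not: scale degree 1 in Bb minor carries Bbm (i). In Bb major the chord on that degree is Bb, so here it functions as I, borrowed from the parallel major.

IVmaj7, I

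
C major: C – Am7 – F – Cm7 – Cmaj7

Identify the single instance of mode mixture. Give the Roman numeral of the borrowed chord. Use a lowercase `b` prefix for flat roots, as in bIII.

i7

In C major the diatonic chords are C, Dm, Em, F, G, Am, Bdim. Of the given chords, C, Am7, F and Cmaj7 are diatonic. Cm7 (C–Eb–G–Bb) doesn't fit — on degree 1 C major would have C (I). Cm7 is the degree-1 chord of C minor, so it is the borrowed i7.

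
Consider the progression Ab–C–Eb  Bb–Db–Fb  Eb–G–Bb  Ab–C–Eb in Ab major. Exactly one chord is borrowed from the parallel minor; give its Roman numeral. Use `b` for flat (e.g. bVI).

Ab major has the diatonic set Ab, Bbm, Cm, Db, Eb, Fm, Gdim. Of the given chords, Ab–C–Eb = Ab and Eb–G–Bb = Eb are diatonic. Bb–Db–Fb doesn't fit — on degree 2 Ab major would have Bbm (ii). Bbdim is the degree-2 chord of Ab minor, so it is the borrowed ii°.

ii°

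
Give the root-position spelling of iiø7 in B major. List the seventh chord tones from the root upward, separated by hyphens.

C#-E-G-B

iiø7 is built on scale degree 2, which is C# in both B major and its parallel. Stacking thirds in B minor on C# gives C#–E–G–B.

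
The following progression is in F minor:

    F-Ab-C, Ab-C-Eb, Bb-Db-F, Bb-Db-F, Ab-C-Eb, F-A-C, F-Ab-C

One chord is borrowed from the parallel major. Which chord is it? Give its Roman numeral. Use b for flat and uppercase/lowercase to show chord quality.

The diatonic triads in F minor (with V from harmonic minor) are Fm, Gdim, Ab, Bbm, C, Db, Eb. F–Ab–C = Fm, Ab–C–Eb = Ab and Bb–Db–F = Bbm are all diatonic. But F–A–C is foreign: the diatonic i on degree 1 is Fm, whereas F comes from F major. It is labeled I.

I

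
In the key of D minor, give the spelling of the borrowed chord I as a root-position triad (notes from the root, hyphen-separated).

I is built on scale degree 1, which is D in both D minor and its parallel. Stacking thirds in D major on D gives D–F#–A.

D-F#-A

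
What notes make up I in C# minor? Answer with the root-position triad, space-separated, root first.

C# E# G#

I is built on scale degree 1, which is C# in both C# minor and its parallel. Building the major chord from the parallel major on C#: C#–E#–G#.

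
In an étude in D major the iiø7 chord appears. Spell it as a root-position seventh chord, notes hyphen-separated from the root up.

The root, E, is scale degree 2 — the same note in D major and D minor; only the chord quality changes. In D minor the chord on E is E–G–Bb–D.

E-G-Bb-D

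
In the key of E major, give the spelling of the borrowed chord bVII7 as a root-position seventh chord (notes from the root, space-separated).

D F# A C

The root of bVII7 is the lowered 7th degree: D# becomes D. In E minor the chord on D is D–F#–A–C.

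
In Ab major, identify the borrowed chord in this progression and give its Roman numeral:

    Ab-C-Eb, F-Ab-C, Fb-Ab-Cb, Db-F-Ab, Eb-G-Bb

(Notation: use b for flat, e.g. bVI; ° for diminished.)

bVI

Ab major has the diatonic set Ab, Bbm, Cm, Db, Eb, Fm, Gdim. Ab–C–Eb = Ab, F–Ab–C = Fm, Db–F–Ab = Db and Eb–G–Bb = Eb all belong to that set. Fb–Ab–Cb is not: scale degree 6 in Ab major carries Fm (vi). In Ab minor the chord on that degree is Fb, so here it functions as bVI, borrowed from the parallel minor.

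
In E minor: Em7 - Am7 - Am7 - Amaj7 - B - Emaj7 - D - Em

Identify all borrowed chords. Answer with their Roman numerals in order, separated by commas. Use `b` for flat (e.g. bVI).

IVmaj7, Imaj7

In E minor (with V from harmonic minor) the diatonic chords are Em, F#dim, G, Am, B, C, D. Em7, Am7, B, D and Em all belong to that set. Amaj7 (A–C#–E–G#) doesn't fit — on degree 4 E minor would have Am (iv). Amaj7 is the degree-4 chord of E major, so it is the borrowed IVmaj7. Emaj7 (E–G#–B–D#) doesn't fit — on degree 1 E minor would have Em (i). Emaj7 is the degree-1 chord of E major, so it is the borrowed Imaj7.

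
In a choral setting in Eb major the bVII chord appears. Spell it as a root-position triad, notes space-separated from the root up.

Scale degree 7 in Eb major is D. bVII uses the lowered form, Db, taken from Eb minor. In Eb minor the chord on Db is Db–F–Ab.

Db F Ab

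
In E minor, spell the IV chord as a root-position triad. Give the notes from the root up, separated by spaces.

IV is built on scale degree 4, which is A in both E minor and its parallel. Stacking thirds in E major on A gives A–C#–E.

A C# E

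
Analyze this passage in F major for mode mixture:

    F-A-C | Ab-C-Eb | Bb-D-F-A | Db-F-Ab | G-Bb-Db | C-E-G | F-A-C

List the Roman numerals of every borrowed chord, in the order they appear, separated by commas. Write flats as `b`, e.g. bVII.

The diatonic triads in F major are F, Gm, Am, Bb, C, Dm, Edim. Of the given chords, F–A–C = F, Bb–D–F–A = Bbmaj7 and C–E–G = C are diatonic. But Ab–C–Eb is foreign: the diatonic iii on degree 3 is Am, whereas Ab comes from F minor. It is labeled bIII. Db–F–Ab is not: scale degree 6 in F major carries Dm (vi). In F minor the chord on that degree is Db, so here it functions as bVI, borrowed from the parallel minor. G–Bb–Db is not: scale degree 2 in F major carries Gm (ii). In F minor the chord on that degree is Gdim, so here it functions as ii°, borrowed from the parallel minor.

bIII, bVI, ii°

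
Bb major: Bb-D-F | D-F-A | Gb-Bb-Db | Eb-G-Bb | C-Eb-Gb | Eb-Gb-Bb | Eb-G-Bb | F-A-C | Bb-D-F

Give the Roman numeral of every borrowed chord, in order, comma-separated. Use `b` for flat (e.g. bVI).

bVI, ii°, iv

In Bb major the diatonic chords are Bb, Cm, Dm, Eb, F, Gm, Adim. Bb–D–F = Bb, D–F–A = Dm, Eb–G–Bb = Eb and F–A–C = F are all diatonic. Gb–Bb–Db is not: scale degree 6 in Bb major carries Gm (vi). In Bb minor the chord on that degree is Gb, so here it functions as bVI, borrowed from the parallel minor. C–Eb–Gb is not: scale degree 2 in Bb major carries Cm (ii). In Bb minor the chord on that degree is Cdim, so here it functions as ii°, borrowed from the parallel minor. Eb–Gb–Bb is not: scale degree 4 in Bb major carries Eb (IV). In Bb minor the chord on that degree is Ebm, so here it functions as iv, borrowed from the parallel minor.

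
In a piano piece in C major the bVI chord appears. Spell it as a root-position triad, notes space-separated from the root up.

bVI is built on the lowered scale degree 6. In C major degree 6 is A; lowered it becomes Ab. Building the major chord from the parallel minor on Ab: Ab–C–Eb.

Ab C Eb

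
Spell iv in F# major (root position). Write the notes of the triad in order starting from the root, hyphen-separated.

iv is built on scale degree 4, which is B in both F# major and its parallel. Stacking thirds in F# minor on B gives B–D–F#.

B-D-F#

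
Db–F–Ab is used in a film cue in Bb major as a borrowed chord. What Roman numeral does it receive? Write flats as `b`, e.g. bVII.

In Bb major scale degree 3 is D; Db is its lowered form, from Bb minor. Diatonically Bb major has Dm (iii) on that degree; Db–F–Ab is instead the major chord native to Bb minor, so it takes the label bIII.

bIII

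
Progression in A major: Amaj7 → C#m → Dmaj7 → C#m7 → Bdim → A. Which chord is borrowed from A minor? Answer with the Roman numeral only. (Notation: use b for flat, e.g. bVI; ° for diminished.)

ii°

In A major the diatonic chords are A, Bm, C#m, D, E, F#m, G#dim. Amaj7, C#m, Dmaj7, C#m7 and A all belong to that set. But Bdim (B–D–F) is foreign: the diatonic ii on degree 2 is Bm, whereas Bdim comes from A minor. It is labeled ii°.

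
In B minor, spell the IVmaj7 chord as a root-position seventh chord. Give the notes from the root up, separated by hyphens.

The root, E, is scale degree 4 — the same note in B minor and B major; only the chord quality changes. In B major the chord on E is E–G#–B–D#.

E-G#-B-D#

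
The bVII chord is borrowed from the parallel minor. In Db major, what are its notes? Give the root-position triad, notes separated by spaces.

Cb Eb Gb

Scale degree 7 in Db major is C. bVII uses the lowered form, Cb, taken from Db minor. Stacking thirds in Db minor on Cb gives Cb–Eb–Gb.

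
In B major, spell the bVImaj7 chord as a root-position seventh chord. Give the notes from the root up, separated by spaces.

G B D F#

The root of bVImaj7 is the lowered 6th degree: G# becomes G. Stacking thirds in B minor on G gives G–B–D–F#.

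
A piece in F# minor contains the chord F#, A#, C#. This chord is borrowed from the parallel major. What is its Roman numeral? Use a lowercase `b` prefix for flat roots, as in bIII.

F# is scale degree 1 in F# minor. The diatonic chord on degree 1 would be F#m (i), but F#–A#–C# is the major chord from F# major. As a borrowed chord it is labeled I.

I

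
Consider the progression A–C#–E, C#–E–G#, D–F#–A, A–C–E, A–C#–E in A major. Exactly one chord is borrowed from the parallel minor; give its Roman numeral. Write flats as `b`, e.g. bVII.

i

The diatonic triads in A major are A, Bm, C#m, D, E, F#m, G#dim. A–C#–E = A, C#–E–G# = C#m and D–F#–A = D all belong to that set. A–C–E is not: scale degree 1 in A major carries A (I). In A minor the chord on that degree is Am, so here it functions as i, borrowed from the parallel minor.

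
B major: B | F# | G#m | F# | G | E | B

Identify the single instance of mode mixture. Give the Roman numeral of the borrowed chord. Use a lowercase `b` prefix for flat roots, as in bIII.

In B major the diatonic chords are B, C#m, D#m, E, F#, G#m, A#dim. B, F#, G#m and E are all diatonic. G (G–B–D) doesn't fit — on degree 6 B major would have G#m (vi). G is the degree-6 chord of B minor, so it is the borrowed bVI.

bVI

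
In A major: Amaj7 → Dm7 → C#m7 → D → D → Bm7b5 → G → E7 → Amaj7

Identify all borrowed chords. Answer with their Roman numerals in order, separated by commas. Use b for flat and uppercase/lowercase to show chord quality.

iv7, iiø7, bVII

In A major the diatonic chords are A, Bm, C#m, D, E, F#m, G#dim. Of the given chords, Amaj7, C#m7, D and E7 are diatonic. But Dm7 (D–F–A–C) is foreign: the diatonic IV on degree 4 is D, whereas Dm7 comes from A minor. It is labeled iv7. Bm7b5 (B–D–F–A) is not: scale degree 2 in A major carries Bm (ii). In A minor the chord on that degree is Bm7b5, so here it functions as iiø7, borrowed from the parallel minor. G (G–B–D) is not: scale degree 7 in A major carries G#dim (vii°). In A minor the chord on that degree is G, so here it functions as bVII, borrowed from the parallel minor.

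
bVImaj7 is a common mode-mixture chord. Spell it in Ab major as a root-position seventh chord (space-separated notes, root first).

Fb Ab Cb Eb

The root of bVImaj7 is the lowered 6th degree: F becomes Fb. Stacking thirds in Ab minor on Fb gives Fb–Ab–Cb–Eb.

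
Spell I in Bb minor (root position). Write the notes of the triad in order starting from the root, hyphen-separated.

Bb-D-F

The root, Bb, is scale degree 1 — the same note in Bb minor and Bb major; only the chord quality changes. In Bb major the chord on Bb is Bb–D–F.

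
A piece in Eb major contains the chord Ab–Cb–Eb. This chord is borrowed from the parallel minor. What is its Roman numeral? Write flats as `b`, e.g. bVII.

The root Ab is the diatonic 4th degree of Eb major; the borrowing shows in the chord quality. The diatonic chord on degree 4 would be Ab (IV), but Ab–Cb–Eb is the minor chord from Eb minor. As a borrowed chord it is labeled iv.

iv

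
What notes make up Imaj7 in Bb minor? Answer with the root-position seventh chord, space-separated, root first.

Imaj7 is built on scale degree 1, which is Bb in both Bb minor and its parallel. In Bb major the chord on Bb is Bb–D–F–A.

Bb D F A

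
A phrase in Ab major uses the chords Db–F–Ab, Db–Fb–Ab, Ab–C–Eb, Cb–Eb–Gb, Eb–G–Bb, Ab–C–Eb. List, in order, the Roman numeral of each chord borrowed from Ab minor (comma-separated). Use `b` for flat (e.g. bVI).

The diatonic triads in Ab major are Ab, Bbm, Cm, Db, Eb, Fm, Gdim. Db–F–Ab = Db, Ab–C–Eb = Ab and Eb–G–Bb = Eb are all diatonic. Db–Fb–Ab doesn't fit — on degree 4 Ab major would have Db (IV). Dbm is the degree-4 chord of Ab minor, so it is the borrowed iv. But Cb–Eb–Gb is foreign: the diatonic iii on degree 3 is Cm, whereas Cb comes from Ab minor. It is labeled bIII.

iv, bIII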